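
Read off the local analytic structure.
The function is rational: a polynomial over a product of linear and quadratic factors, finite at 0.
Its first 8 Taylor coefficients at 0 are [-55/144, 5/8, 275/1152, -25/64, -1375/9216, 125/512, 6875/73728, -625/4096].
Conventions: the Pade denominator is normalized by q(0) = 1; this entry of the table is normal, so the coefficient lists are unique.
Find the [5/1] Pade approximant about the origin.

The Pade approximant has numerator coefficients [-55/144, 15985/20736, 0, -79925/165888, 0, 399625/1327104]; denominator coefficients [1, -55/144].

Taylor coefficients needed (read off): a_0 = -55/144, a_1 = 5/8, a_2 = 275/1152, a_3 = -25/64, a_4 = -1375/9216, a_5 = 125/512, a_6 = 6875/73728.
Write the denominator as Q(β) = 1 + q1*β. Requiring Q*f - P = O(β^7) with deg P <= 5 kills the coefficients of β^6..β^6 in Q*f:
  β^6: a_6 + q1*a_5 = 0, i.e. 6875/73728 + (125/512)*q1 = 0.
Solving this linear system: q1 = -55/144.
The numerator is Q*f truncated at degree 5: P0 = a_0 = -55/144; P1 = a_1 + q1*a_0 = 15985/20736; P2 = a_2 + q1*a_1 = 0; P3 = a_3 + q1*a_2 = -79925/165888; P4 = a_4 + q1*a_3 = 0; P5 = a_5 + q1*a_4 = 399625/1327104.


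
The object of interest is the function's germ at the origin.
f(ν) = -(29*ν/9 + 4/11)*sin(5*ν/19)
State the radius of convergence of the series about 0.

The factor -sin(5*ν/19) is entire and contributes no finite singular point.
The polynomial part has no poles.
No finite singular points: the Taylor series at 0 converges everywhere.

The radius of convergence is infinite.


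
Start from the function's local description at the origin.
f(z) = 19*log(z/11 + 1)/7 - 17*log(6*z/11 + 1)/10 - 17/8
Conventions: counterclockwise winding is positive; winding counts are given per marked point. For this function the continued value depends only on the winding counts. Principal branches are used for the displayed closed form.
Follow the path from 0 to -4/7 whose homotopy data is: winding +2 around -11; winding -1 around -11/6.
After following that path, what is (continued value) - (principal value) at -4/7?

Continued minus principal equals (499/35)*pi*i.

The rational part is single-valued and drops out of the difference; each branch term changes only by its own monodromy.
(19/7)*log(1 - z/(-11)): each positive loop around -11 adds 2*pi*i to the log, so winding +2 contributes (19/7)*(2)*2*pi*i = (76/7)*pi*i.
(-17/10)*log(1 - z/(-11/6)): each positive loop around -11/6 adds 2*pi*i to the log, so winding -1 contributes (-17/10)*(-1)*2*pi*i = (17/5)*pi*i.
Summing the contributions at z = -4/7 gives (499/35)*pi*i.


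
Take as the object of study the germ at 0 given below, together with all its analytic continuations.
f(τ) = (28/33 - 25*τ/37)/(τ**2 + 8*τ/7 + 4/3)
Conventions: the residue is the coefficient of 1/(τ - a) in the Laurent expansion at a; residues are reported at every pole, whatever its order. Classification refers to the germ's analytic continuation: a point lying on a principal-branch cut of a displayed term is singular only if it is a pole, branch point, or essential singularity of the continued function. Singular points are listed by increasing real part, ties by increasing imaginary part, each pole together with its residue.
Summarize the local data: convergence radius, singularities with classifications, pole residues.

Denominator factor (τ**2 + 8*τ/7 + 4/3): discriminant -592/147, complex-conjugate roots (-4/7) + ((2/21)*sqrt(111))*i and (-4/7) - ((2/21)*sqrt(111))*i; poles of order 1, moduli (2/3)*sqrt(3) and (2/3)*sqrt(3).
The radius of convergence is the smallest modulus among the singular points: (2/3)*sqrt(3).
The factor τ**2 + 8*τ/7 + 4/3 splits as (τ - a)(τ - a') with a = (-4/7) - ((2/21)*sqrt(111))*i, a' = (-4/7) + ((2/21)*sqrt(111))*i. At the order-1 pole a set g(τ) = (τ - a)*f(τ) = [28/33 - 25*τ/37] / (τ - a').
Simple pole: residue = g(a) at a = (-4/7) - ((2/21)*sqrt(111))*i, which is (-25/74) + ((2638/45177)*sqrt(111))*i.
The factor τ**2 + 8*τ/7 + 4/3 splits as (τ - a)(τ - a') with a = (-4/7) + ((2/21)*sqrt(111))*i, a' = (-4/7) - ((2/21)*sqrt(111))*i. At the order-1 pole a set g(τ) = (τ - a)*f(τ) = [28/33 - 25*τ/37] / (τ - a').
Simple pole: residue = g(a) at a = (-4/7) + ((2/21)*sqrt(111))*i, which is (-25/74) - ((2638/45177)*sqrt(111))*i.
List the singular points by increasing real part (a conjugate pair: the negative imaginary part first).

Radius of convergence at 0: (2/3)*sqrt(3).
At (-4/7) - ((2/21)*sqrt(111))*i: a pole of order 1; residue (-25/74) + ((2638/45177)*sqrt(111))*i.
At (-4/7) + ((2/21)*sqrt(111))*i: a pole of order 1; residue (-25/74) - ((2638/45177)*sqrt(111))*i.


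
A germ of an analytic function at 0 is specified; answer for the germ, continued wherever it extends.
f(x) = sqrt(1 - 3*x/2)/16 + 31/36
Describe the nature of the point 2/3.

The term (1/16)*sqrt(1 - x/(2/3)) has argument 1 - 2/3/(2/3) = 0 at 2/3: a square-root (algebraic, two-sheeted) branch point; the remaining terms are analytic or single-valued there.

The point is an algebraic (square-root) branch point.


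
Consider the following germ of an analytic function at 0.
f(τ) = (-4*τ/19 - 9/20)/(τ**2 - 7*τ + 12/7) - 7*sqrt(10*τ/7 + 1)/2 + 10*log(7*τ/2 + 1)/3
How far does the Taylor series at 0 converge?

The radius of convergence is 7/2 - (1/14)*sqrt(2065).

Denominator factor (τ**2 - 7*τ + 12/7): discriminant 295/7, real irrational roots 7/2 + (1/14)*sqrt(2065) and 7/2 - (1/14)*sqrt(2065); poles of order 1, moduli 7/2 + (1/14)*sqrt(2065) and 7/2 - (1/14)*sqrt(2065).
Branch term (-7/2)*sqrt(1 - τ/(-7/10)): its argument vanishes at τ = -7/10, a square-root branch point, modulus 7/10.
Branch term (10/3)*log(1 - τ/(-2/7)): its argument vanishes at τ = -2/7, a logarithmic branch point, modulus 2/7.
The radius of convergence is the smallest modulus among the singular points: 7/2 - (1/14)*sqrt(2065).


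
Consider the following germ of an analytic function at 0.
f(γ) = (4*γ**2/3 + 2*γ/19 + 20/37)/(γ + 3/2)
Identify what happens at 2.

Denominator factors: γ + 3/2 = 7/2 at γ = 2 — none vanishes.
So the germ continues analytically to 2.

The point is a regular point.


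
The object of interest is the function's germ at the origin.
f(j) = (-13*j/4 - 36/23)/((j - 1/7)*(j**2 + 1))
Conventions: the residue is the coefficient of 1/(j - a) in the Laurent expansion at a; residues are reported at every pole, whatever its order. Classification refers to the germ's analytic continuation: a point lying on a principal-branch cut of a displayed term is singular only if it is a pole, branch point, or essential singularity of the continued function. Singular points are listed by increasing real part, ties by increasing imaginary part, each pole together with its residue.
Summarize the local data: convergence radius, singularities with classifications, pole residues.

Radius of convergence at 0: 1/7.
At -(1)*i: a pole of order 1; residue (9149/9200) - (13643/9200)*i.
At (1)*i: a pole of order 1; residue (9149/9200) + (13643/9200)*i.
At 1/7: a pole of order 1; residue -9149/4600.

Denominator factor (j**2 + 1): discriminant -4, complex-conjugate roots (1)*i and -(1)*i; poles of order 1, moduli 1 and 1.
Denominator factor (j - 1/7): pole of order 1 at 1/7, modulus 1/7.
The radius of convergence is the smallest modulus among the singular points: 1/7.
The factor j**2 + 1 splits as (j - a)(j - a') with a = -(1)*i, a' = (1)*i. At the order-1 pole a set g(j) = (j - a)*f(j) = [(-13*j/4 - 36/23)/(j - 1/7)] / (j - a').
Simple pole: residue = g(a) at a = -(1)*i, which is (9149/9200) - (13643/9200)*i.
The factor j**2 + 1 splits as (j - a)(j - a') with a = (1)*i, a' = -(1)*i. At the order-1 pole a set g(j) = (j - a)*f(j) = [(-13*j/4 - 36/23)/(j - 1/7)] / (j - a').
Simple pole: residue = g(a) at a = (1)*i, which is (9149/9200) + (13643/9200)*i.
At the order-1 pole 1/7 set g(j) = (j - (1/7))*f(j) = (-13*j/4 - 36/23)/(j**2 + 1).
Simple pole: residue = g(a) at a = 1/7, which is -9149/4600.
List the singular points by increasing real part (a conjugate pair: the negative imaginary part first).


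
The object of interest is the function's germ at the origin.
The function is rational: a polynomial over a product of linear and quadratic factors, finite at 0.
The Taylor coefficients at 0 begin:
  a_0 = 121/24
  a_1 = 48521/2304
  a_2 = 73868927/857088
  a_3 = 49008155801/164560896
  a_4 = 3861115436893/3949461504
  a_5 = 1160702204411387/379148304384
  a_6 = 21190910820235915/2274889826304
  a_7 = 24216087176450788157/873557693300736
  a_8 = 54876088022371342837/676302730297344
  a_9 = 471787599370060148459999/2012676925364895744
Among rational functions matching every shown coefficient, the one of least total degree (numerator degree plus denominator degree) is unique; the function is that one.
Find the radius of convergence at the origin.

The radius of convergence is -3/4 + (1/44)*sqrt(2497).

No rational of total degree below 8 reproduces all 10 coefficients; solving the [2/6] Pade equations on them gives f(χ) = (-29*χ**2/31 + 3*χ/4 - 8/3)/((χ**2 + χ/3 - 1)*(χ**2 + 3*χ/2 - 8/11)**2), whose expansion matches every shown term.
Denominator factor (χ**2 + 3*χ/2 - 8/11)^2: discriminant 227/44, real irrational roots -3/4 + (1/44)*sqrt(2497) and -3/4 - (1/44)*sqrt(2497); poles of order 2, moduli -3/4 + (1/44)*sqrt(2497) and 3/4 + (1/44)*sqrt(2497).
Denominator factor (χ**2 + χ/3 - 1): discriminant 37/9, real irrational roots -1/6 + (1/6)*sqrt(37) and -1/6 - (1/6)*sqrt(37); poles of order 1, moduli -1/6 + (1/6)*sqrt(37) and 1/6 + (1/6)*sqrt(37).
The radius of convergence is the smallest modulus among the singular points: -3/4 + (1/44)*sqrt(2497).


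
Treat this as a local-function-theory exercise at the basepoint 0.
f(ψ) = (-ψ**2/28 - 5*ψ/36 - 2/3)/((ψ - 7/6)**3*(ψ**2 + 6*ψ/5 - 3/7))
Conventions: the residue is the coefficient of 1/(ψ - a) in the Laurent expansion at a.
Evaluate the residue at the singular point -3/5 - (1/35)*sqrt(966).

The factor ψ**2 + 6*ψ/5 - 3/7 splits as (ψ - a)(ψ - a') with a = -3/5 - (1/35)*sqrt(966), a' = -3/5 + (1/35)*sqrt(966). At the order-1 pole a set g(ψ) = (ψ - a)*f(ψ) = [(-ψ**2/28 - 5*ψ/36 - 2/3)/(ψ - 7/6)**3] / (ψ - a').
Simple pole: residue = g(a) at a = -3/5 - (1/35)*sqrt(966), which is 7270619655/25386262019 - (5685141615/583884026437)*sqrt(966).

The residue is 7270619655/25386262019 - (5685141615/583884026437)*sqrt(966).


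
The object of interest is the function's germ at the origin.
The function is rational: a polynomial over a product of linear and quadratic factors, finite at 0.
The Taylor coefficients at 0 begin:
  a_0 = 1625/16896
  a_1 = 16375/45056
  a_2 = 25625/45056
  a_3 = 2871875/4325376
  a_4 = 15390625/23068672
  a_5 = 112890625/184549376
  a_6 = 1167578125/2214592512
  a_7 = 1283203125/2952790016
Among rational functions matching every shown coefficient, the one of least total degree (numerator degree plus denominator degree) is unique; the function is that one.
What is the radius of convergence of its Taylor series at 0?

No rational of total degree below 4 reproduces all 8 coefficients; solving the [1/3] Pade equations on them gives f(y) = (-3*y/4 - 13/33)/(y - 8/5)**3, whose expansion matches every shown term.
Denominator factor (y - 8/5)^3: pole of order 3 at 8/5, modulus 8/5.
The radius of convergence is the smallest modulus among the singular points: 8/5.

The radius of convergence is 8/5.


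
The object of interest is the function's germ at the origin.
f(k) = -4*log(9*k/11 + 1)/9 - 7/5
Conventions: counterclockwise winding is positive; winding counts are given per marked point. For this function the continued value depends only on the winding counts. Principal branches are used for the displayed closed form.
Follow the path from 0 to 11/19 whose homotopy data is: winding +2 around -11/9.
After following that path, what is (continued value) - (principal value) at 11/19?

The rational part is single-valued and drops out of the difference; each branch term changes only by its own monodromy.
(-4/9)*log(1 - k/(-11/9)): each positive loop around -11/9 adds 2*pi*i to the log, so winding +2 contributes (-4/9)*(2)*2*pi*i = -(16/9)*pi*i.
Summing the contributions at k = 11/19 gives -(16/9)*pi*i.

Continued minus principal equals -(16/9)*pi*i.


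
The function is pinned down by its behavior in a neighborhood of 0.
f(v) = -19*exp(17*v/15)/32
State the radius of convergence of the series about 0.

The radius of convergence is infinite.

The factor exp(17*v/15) is entire and contributes no finite singular point.
The polynomial part has no poles.
No finite singular points: the Taylor series at 0 converges everywhere.


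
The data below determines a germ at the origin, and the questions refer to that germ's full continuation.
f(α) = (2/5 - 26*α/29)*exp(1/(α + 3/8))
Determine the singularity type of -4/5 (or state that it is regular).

There is no denominator, hence no pole anywhere.
The essential point of exp(1/(α - (-3/8))) is -3/8, not -4/5.
So the germ continues analytically to -4/5.

The point is a regular point.


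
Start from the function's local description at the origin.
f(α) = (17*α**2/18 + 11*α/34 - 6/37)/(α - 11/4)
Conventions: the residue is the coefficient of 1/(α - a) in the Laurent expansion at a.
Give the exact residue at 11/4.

The residue is 1425649/181152.

At the order-1 pole 11/4 set g(α) = (α - (11/4))*f(α) = 17*α**2/18 + 11*α/34 - 6/37.
Simple pole: residue = g(a) at a = 11/4, which is 1425649/181152.


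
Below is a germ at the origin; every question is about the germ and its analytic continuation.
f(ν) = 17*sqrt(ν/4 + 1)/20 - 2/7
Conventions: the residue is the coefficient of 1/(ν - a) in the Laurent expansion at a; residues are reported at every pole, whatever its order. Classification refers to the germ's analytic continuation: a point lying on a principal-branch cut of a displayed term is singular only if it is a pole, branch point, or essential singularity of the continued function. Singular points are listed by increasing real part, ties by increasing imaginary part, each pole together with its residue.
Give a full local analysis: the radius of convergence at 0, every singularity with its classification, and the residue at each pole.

Radius of convergence at 0: 4.
At -4: an algebraic (square-root) branch point.

Branch term (17/20)*sqrt(1 - ν/(-4)): its argument vanishes at ν = -4, a square-root branch point, modulus 4.
The radius of convergence is the smallest modulus among the singular points: 4.


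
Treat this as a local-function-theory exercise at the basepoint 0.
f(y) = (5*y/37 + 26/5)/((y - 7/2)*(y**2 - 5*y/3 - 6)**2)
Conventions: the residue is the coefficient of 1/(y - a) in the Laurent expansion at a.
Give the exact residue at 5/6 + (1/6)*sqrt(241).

The factor y**2 - 5*y/3 - 6 splits as (y - a)(y - a') with a = 5/6 + (1/6)*sqrt(241), a' = 5/6 - (1/6)*sqrt(241). At the order-2 pole a set g(y) = (y - a)^2*f(y) = [(5*y/37 + 26/5)/(y - 7/2)] / (y - a')^2.
Order-2 pole: residue = g'(a); g'(5/6 + (1/6)*sqrt(241)) = -75564/4625 - (282340854/268624625)*sqrt(241), so the residue is -75564/4625 - (282340854/268624625)*sqrt(241).

The residue is -75564/4625 - (282340854/268624625)*sqrt(241).


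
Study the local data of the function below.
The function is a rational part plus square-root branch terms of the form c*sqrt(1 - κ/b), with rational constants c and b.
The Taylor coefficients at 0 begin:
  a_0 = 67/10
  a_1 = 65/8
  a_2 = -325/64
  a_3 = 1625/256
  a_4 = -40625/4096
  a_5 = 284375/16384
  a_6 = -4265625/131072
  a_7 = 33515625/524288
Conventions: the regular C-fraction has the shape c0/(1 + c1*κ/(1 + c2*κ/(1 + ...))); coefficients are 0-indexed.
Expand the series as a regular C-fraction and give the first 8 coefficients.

Taylor coefficients (read off): a_0 = 67/10, a_1 = 65/8, a_2 = -325/64, a_3 = 1625/256, a_4 = -40625/4096, a_5 = 284375/16384, a_6 = -4265625/131072, a_7 = 33515625/524288.
c0 = a_0 = 67/10. Peel one level at a time: if S = 1 + c*κ/S' with S'(0) = 1, then c is the κ-coefficient of S and S' = c*κ/(S - 1).
S_1 = c0/f = 1 + (-325/268)*κ + (320125/143648)*κ^2 + ...; c1 = -325/268.
S_2 = c1*κ/(S_1 - 1) = 1 + (985/536)*κ + (-25/64)*κ^2 + ...; c2 = 985/536.
S_3 = c2*κ/(S_2 - 1) = 1 + (335/1576)*κ + (-547725/2483776)*κ^2 + ...; c3 = 335/1576.
S_4 = c3*κ/(S_3 - 1) = 1 + (1635/1576)*κ + (-25/64)*κ^2 + ...; c4 = 1635/1576.
S_5 = c4*κ/(S_4 - 1) = 1 + (985/2616)*κ + (-2250725/6843456)*κ^2 + ...; c5 = 985/2616.
S_6 = c5*κ/(S_5 - 1) = 1 + (2285/2616)*κ + (-25/64)*κ^2 + ...; c6 = 2285/2616.
S_7 = c6*κ/(S_6 - 1) = 1 + (1635/3656)*κ + ...; c7 = 1635/3656.

The regular C-fraction coefficients are [67/10, -325/268, 985/536, 335/1576, 1635/1576, 985/2616, 2285/2616, 1635/3656].


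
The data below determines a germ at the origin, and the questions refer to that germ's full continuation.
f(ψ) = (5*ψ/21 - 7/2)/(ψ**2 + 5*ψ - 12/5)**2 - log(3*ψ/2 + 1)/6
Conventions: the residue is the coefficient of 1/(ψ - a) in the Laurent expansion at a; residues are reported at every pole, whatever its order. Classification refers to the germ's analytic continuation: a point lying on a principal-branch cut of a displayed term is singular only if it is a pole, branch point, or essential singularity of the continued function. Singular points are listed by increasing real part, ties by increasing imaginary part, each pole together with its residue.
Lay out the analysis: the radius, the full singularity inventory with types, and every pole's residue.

Denominator factor (ψ**2 + 5*ψ - 12/5)^2: discriminant 173/5, real irrational roots -5/2 + (1/10)*sqrt(865) and -5/2 - (1/10)*sqrt(865); poles of order 2, moduli -5/2 + (1/10)*sqrt(865) and 5/2 + (1/10)*sqrt(865).
Branch term (-1/6)*log(1 - ψ/(-2/3)): its argument vanishes at ψ = -2/3, a logarithmic branch point, modulus 2/3.
The radius of convergence is the smallest modulus among the singular points: -5/2 + (1/10)*sqrt(865).
The branch term is analytic at -5/2 - (1/10)*sqrt(865) and contributes nothing to the residue; only the rational part matters.
The factor ψ**2 + 5*ψ - 12/5 splits as (ψ - a)(ψ - a') with a = -5/2 - (1/10)*sqrt(865), a' = -5/2 + (1/10)*sqrt(865). At the order-2 pole a set g(ψ) = (ψ - a)^2*(rational part) = [5*ψ/21 - 7/2] / (ψ - a')^2.
Order-2 pole: residue = g'(a); g'(-5/2 - (1/10)*sqrt(865)) = -(860/628509)*sqrt(865), so the residue is -(860/628509)*sqrt(865).
The branch term is analytic at -5/2 + (1/10)*sqrt(865) and contributes nothing to the residue; only the rational part matters.
The factor ψ**2 + 5*ψ - 12/5 splits as (ψ - a)(ψ - a') with a = -5/2 + (1/10)*sqrt(865), a' = -5/2 - (1/10)*sqrt(865). At the order-2 pole a set g(ψ) = (ψ - a)^2*(rational part) = [5*ψ/21 - 7/2] / (ψ - a')^2.
Order-2 pole: residue = g'(a); g'(-5/2 + (1/10)*sqrt(865)) = (860/628509)*sqrt(865), so the residue is (860/628509)*sqrt(865).
List the singular points by increasing real part (a conjugate pair: the negative imaginary part first).

Radius of convergence at 0: -5/2 + (1/10)*sqrt(865).
At -5/2 - (1/10)*sqrt(865): a pole of order 2; residue -(860/628509)*sqrt(865).
At -2/3: a logarithmic branch point.
At -5/2 + (1/10)*sqrt(865): a pole of order 2; residue (860/628509)*sqrt(865).


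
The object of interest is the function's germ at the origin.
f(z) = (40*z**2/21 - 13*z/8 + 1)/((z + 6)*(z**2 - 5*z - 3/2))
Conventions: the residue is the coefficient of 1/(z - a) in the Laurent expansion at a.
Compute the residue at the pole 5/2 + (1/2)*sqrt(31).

The residue is 1219/3612 + (5205/74648)*sqrt(31).

The factor z**2 - 5*z - 3/2 splits as (z - a)(z - a') with a = 5/2 + (1/2)*sqrt(31), a' = 5/2 - (1/2)*sqrt(31). At the order-1 pole a set g(z) = (z - a)*f(z) = [(40*z**2/21 - 13*z/8 + 1)/(z + 6)] / (z - a').
Simple pole: residue = g(a) at a = 5/2 + (1/2)*sqrt(31), which is 1219/3612 + (5205/74648)*sqrt(31).


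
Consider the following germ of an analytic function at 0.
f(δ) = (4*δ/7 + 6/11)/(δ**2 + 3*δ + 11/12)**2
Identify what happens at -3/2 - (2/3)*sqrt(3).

The point is a pole of order 2.

The denominator factor δ**2 + 3*δ + 11/12 vanishes at -3/2 - (2/3)*sqrt(3) and appears to the power 2; the numerator there equals -24/77 - (8/21)*sqrt(3), nonzero, and no other factor vanishes.
Hence a pole whose order is the multiplicity, 2.


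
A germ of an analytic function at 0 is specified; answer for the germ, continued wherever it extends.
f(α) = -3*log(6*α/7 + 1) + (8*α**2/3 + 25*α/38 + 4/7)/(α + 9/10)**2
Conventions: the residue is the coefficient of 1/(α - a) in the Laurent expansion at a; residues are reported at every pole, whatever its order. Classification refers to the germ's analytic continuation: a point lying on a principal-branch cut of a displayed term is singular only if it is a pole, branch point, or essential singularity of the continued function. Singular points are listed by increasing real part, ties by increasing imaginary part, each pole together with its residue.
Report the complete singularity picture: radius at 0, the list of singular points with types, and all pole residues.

Denominator factor (α + 9/10)^2: pole of order 2 at -9/10, modulus 9/10.
Branch term (-3)*log(1 - α/(-7/6)): its argument vanishes at α = -7/6, a logarithmic branch point, modulus 7/6.
The radius of convergence is the smallest modulus among the singular points: 9/10.
The branch term is analytic at -9/10 and contributes nothing to the residue; only the rational part matters.
At the order-2 pole -9/10 set g(α) = (α - (-9/10))^2*(rational part) = 8*α**2/3 + 25*α/38 + 4/7.
Order-2 pole: residue = g'(a); g'(-9/10) = -787/190, so the residue is -787/190.
List the singular points by increasing real part (a conjugate pair: the negative imaginary part first).

Radius of convergence at 0: 9/10.
At -7/6: a logarithmic branch point.
At -9/10: a pole of order 2; residue -787/190.


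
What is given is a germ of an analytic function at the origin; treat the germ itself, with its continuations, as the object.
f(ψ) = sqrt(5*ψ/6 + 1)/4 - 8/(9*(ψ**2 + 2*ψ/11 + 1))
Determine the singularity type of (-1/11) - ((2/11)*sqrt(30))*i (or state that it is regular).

The denominator factor ψ**2 + 2*ψ/11 + 1 vanishes at (-1/11) - ((2/11)*sqrt(30))*i and appears to the power 1; the numerator there equals -8/9, nonzero, and no other factor vanishes.
The branch terms are analytic at this point.
Hence a pole whose order is the multiplicity, 1.

The point is a pole of order 1.


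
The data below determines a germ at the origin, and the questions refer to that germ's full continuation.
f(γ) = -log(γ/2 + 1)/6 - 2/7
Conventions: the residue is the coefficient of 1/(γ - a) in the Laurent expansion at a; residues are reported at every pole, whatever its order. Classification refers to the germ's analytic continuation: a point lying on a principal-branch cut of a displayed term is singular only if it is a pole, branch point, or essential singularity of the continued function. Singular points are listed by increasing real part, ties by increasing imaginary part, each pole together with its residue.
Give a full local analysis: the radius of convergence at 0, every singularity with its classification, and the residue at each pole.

Radius of convergence at 0: 2.
At -2: a logarithmic branch point.

Branch term (-1/6)*log(1 - γ/(-2)): its argument vanishes at γ = -2, a logarithmic branch point, modulus 2.
The radius of convergence is the smallest modulus among the singular points: 2.


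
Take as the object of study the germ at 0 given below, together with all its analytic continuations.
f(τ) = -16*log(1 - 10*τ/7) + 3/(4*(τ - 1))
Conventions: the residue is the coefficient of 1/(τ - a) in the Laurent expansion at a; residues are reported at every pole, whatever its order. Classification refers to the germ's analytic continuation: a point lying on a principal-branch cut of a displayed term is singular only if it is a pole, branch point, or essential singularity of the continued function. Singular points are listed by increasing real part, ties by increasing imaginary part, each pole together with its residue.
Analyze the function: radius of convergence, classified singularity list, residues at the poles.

Denominator factor (τ - 1): pole of order 1 at 1, modulus 1.
Branch term (-16)*log(1 - τ/(7/10)): its argument vanishes at τ = 7/10, a logarithmic branch point, modulus 7/10.
The radius of convergence is the smallest modulus among the singular points: 7/10.
The branch term is analytic at 1 and contributes nothing to the residue; only the rational part matters.
At the order-1 pole 1 set g(τ) = (τ - (1))*(rational part) = 3/4.
Simple pole: residue = g(a) at a = 1, which is 3/4.
List the singular points by increasing real part (a conjugate pair: the negative imaginary part first).

Radius of convergence at 0: 7/10.
At 7/10: a logarithmic branch point.
At 1: a pole of order 1; residue 3/4.


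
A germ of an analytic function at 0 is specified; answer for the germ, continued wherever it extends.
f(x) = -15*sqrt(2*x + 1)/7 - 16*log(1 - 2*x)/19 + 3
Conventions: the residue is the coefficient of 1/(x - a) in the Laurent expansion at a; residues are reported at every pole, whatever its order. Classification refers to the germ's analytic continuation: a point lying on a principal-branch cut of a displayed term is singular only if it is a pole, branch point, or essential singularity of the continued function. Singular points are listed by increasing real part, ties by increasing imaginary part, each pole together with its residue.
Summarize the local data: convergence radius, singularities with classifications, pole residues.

Radius of convergence at 0: 1/2.
At -1/2: an algebraic (square-root) branch point.
At 1/2: a logarithmic branch point.

Branch term (-16/19)*log(1 - x/(1/2)): its argument vanishes at x = 1/2, a logarithmic branch point, modulus 1/2.
Branch term (-15/7)*sqrt(1 - x/(-1/2)): its argument vanishes at x = -1/2, a square-root branch point, modulus 1/2.
The radius of convergence is the smallest modulus among the singular points: 1/2.
List the singular points by increasing real part (a conjugate pair: the negative imaginary part first).


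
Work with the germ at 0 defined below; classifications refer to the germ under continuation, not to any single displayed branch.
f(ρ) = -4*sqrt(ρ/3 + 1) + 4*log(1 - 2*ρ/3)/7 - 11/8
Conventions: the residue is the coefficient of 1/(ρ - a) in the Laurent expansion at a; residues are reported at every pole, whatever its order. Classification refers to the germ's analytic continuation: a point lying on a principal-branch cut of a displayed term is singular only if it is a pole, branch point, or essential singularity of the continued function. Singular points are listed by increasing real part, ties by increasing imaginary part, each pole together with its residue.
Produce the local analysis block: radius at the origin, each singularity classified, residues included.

Radius of convergence at 0: 3/2.
At -3: an algebraic (square-root) branch point.
At 3/2: a logarithmic branch point.

Branch term (4/7)*log(1 - ρ/(3/2)): its argument vanishes at ρ = 3/2, a logarithmic branch point, modulus 3/2.
Branch term (-4)*sqrt(1 - ρ/(-3)): its argument vanishes at ρ = -3, a square-root branch point, modulus 3.
The radius of convergence is the smallest modulus among the singular points: 3/2.
List the singular points by increasing real part (a conjugate pair: the negative imaginary part first).


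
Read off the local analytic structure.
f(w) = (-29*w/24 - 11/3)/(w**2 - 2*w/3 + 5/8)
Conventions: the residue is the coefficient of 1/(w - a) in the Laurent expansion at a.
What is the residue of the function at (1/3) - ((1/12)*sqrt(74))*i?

The factor w**2 - 2*w/3 + 5/8 splits as (w - a)(w - a') with a = (1/3) - ((1/12)*sqrt(74))*i, a' = (1/3) + ((1/12)*sqrt(74))*i. At the order-1 pole a set g(w) = (w - a)*f(w) = [-29*w/24 - 11/3] / (w - a').
Simple pole: residue = g(a) at a = (1/3) - ((1/12)*sqrt(74))*i, which is (-29/48) - ((293/888)*sqrt(74))*i.

The residue is (-29/48) - ((293/888)*sqrt(74))*i.


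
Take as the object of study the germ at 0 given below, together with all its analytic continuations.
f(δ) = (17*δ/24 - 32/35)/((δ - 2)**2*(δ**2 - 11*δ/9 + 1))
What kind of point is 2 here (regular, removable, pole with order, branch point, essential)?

The denominator factor δ - 2 vanishes at 2 and appears to the power 2; the numerator there equals 211/420, nonzero, and no other factor vanishes.
Hence a pole whose order is the multiplicity, 2.

The point is a pole of order 2.


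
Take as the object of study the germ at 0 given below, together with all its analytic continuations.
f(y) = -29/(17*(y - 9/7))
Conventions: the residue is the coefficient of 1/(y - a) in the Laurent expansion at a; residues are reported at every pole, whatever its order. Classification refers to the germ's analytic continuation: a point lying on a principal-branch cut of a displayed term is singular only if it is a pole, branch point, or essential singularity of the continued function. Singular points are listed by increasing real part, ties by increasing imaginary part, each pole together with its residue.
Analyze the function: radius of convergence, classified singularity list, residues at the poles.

Radius of convergence at 0: 9/7.
At 9/7: a pole of order 1; residue -29/17.

Denominator factor (y - 9/7): pole of order 1 at 9/7, modulus 9/7.
The radius of convergence is the smallest modulus among the singular points: 9/7.
At the order-1 pole 9/7 set g(y) = (y - (9/7))*f(y) = -29/17.
Simple pole: residue = g(a) at a = 9/7, which is -29/17.


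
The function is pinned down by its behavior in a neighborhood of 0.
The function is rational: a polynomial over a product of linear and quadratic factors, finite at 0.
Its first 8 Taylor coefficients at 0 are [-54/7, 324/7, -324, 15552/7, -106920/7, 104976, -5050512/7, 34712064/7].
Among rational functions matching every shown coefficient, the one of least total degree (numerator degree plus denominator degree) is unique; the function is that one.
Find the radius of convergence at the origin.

No rational of total degree below 2 reproduces all 8 coefficients; solving the [0/2] Pade equations on them gives f(w) = 9/(7*(w**2 - w - 1/6)), whose expansion matches every shown term.
Denominator factor (w**2 - w - 1/6): discriminant 5/3, real irrational roots 1/2 + (1/6)*sqrt(15) and 1/2 - (1/6)*sqrt(15); poles of order 1, moduli 1/2 + (1/6)*sqrt(15) and -1/2 + (1/6)*sqrt(15).
The radius of convergence is the smallest modulus among the singular points: -1/2 + (1/6)*sqrt(15).

The radius of convergence is -1/2 + (1/6)*sqrt(15).


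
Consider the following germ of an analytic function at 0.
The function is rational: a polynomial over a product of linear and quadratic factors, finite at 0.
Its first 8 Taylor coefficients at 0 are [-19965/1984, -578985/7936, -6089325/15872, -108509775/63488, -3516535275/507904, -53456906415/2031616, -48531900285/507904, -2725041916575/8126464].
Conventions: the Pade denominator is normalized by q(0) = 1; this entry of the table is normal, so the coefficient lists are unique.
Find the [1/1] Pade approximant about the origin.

The Pade approximant has numerator coefficients [-19965/1984, -4611915/230144]; denominator coefficients [1, -305/58].

Taylor coefficients needed (read off): a_0 = -19965/1984, a_1 = -578985/7936, a_2 = -6089325/15872.
Write the denominator as Q(ζ) = 1 + q1*ζ. Requiring Q*f - P = O(ζ^3) with deg P <= 1 kills the coefficients of ζ^2..ζ^2 in Q*f:
  ζ^2: a_2 + q1*a_1 = 0, i.e. -6089325/15872 + (-578985/7936)*q1 = 0.
Solving this linear system: q1 = -305/58.
The numerator is Q*f truncated at degree 1: P0 = a_0 = -19965/1984; P1 = a_1 + q1*a_0 = -4611915/230144.


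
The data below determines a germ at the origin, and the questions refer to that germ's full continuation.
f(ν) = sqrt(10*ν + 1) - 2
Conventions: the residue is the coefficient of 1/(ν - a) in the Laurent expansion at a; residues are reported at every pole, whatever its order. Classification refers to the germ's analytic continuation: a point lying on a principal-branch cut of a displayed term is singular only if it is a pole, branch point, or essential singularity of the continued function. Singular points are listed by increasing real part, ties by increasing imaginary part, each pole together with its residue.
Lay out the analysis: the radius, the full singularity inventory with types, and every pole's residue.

Branch term (1)*sqrt(1 - ν/(-1/10)): its argument vanishes at ν = -1/10, a square-root branch point, modulus 1/10.
The radius of convergence is the smallest modulus among the singular points: 1/10.

Radius of convergence at 0: 1/10.
At -1/10: an algebraic (square-root) branch point.


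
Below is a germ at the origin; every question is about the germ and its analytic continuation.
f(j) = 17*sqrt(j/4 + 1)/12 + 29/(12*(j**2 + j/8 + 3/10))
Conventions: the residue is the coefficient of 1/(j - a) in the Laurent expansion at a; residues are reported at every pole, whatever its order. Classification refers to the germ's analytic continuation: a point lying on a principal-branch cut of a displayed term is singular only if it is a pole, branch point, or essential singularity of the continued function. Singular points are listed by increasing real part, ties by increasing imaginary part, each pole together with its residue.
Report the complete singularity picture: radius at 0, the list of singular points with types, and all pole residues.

Radius of convergence at 0: (1/10)*sqrt(30).
At -4: an algebraic (square-root) branch point.
At (-1/16) - ((1/80)*sqrt(1895))*i: a pole of order 1; residue ((58/1137)*sqrt(1895))*i.
At (-1/16) + ((1/80)*sqrt(1895))*i: a pole of order 1; residue -((58/1137)*sqrt(1895))*i.

Denominator factor (j**2 + j/8 + 3/10): discriminant -379/320, complex-conjugate roots (-1/16) + ((1/80)*sqrt(1895))*i and (-1/16) - ((1/80)*sqrt(1895))*i; poles of order 1, moduli (1/10)*sqrt(30) and (1/10)*sqrt(30).
Branch term (17/12)*sqrt(1 - j/(-4)): its argument vanishes at j = -4, a square-root branch point, modulus 4.
The radius of convergence is the smallest modulus among the singular points: (1/10)*sqrt(30).
The branch term is analytic at (-1/16) - ((1/80)*sqrt(1895))*i and contributes nothing to the residue; only the rational part matters.
The factor j**2 + j/8 + 3/10 splits as (j - a)(j - a') with a = (-1/16) - ((1/80)*sqrt(1895))*i, a' = (-1/16) + ((1/80)*sqrt(1895))*i. At the order-1 pole a set g(j) = (j - a)*(rational part) = [29/12] / (j - a').
Simple pole: residue = g(a) at a = (-1/16) - ((1/80)*sqrt(1895))*i, which is ((58/1137)*sqrt(1895))*i.
The branch term is analytic at (-1/16) + ((1/80)*sqrt(1895))*i and contributes nothing to the residue; only the rational part matters.
The factor j**2 + j/8 + 3/10 splits as (j - a)(j - a') with a = (-1/16) + ((1/80)*sqrt(1895))*i, a' = (-1/16) - ((1/80)*sqrt(1895))*i. At the order-1 pole a set g(j) = (j - a)*(rational part) = [29/12] / (j - a').
Simple pole: residue = g(a) at a = (-1/16) + ((1/80)*sqrt(1895))*i, which is -((58/1137)*sqrt(1895))*i.
List the singular points by increasing real part (a conjugate pair: the negative imaginary part first).


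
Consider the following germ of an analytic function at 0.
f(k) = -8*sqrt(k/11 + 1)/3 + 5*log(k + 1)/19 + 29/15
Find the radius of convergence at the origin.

Branch term (5/19)*log(1 - k/(-1)): its argument vanishes at k = -1, a logarithmic branch point, modulus 1.
Branch term (-8/3)*sqrt(1 - k/(-11)): its argument vanishes at k = -11, a square-root branch point, modulus 11.
The radius of convergence is the smallest modulus among the singular points: 1.

The radius of convergence is 1.


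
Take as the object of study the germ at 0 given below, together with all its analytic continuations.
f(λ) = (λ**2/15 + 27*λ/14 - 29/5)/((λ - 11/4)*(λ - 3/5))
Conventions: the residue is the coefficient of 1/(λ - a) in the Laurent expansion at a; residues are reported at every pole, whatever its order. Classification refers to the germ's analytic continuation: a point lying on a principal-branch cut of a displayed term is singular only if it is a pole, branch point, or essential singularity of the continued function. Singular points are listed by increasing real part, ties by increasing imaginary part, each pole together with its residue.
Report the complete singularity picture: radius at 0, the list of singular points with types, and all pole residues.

Radius of convergence at 0: 3/5.
At 3/5: a pole of order 1; residue 16166/7525.
At 11/4: a pole of order 1; residue 13/3612.

Denominator factor (λ - 3/5): pole of order 1 at 3/5, modulus 3/5.
Denominator factor (λ - 11/4): pole of order 1 at 11/4, modulus 11/4.
The radius of convergence is the smallest modulus among the singular points: 3/5.
At the order-1 pole 3/5 set g(λ) = (λ - (3/5))*f(λ) = (λ**2/15 + 27*λ/14 - 29/5)/(λ - 11/4).
Simple pole: residue = g(a) at a = 3/5, which is 16166/7525.
At the order-1 pole 11/4 set g(λ) = (λ - (11/4))*f(λ) = (λ**2/15 + 27*λ/14 - 29/5)/(λ - 3/5).
Simple pole: residue = g(a) at a = 11/4, which is 13/3612.
List the singular points by increasing real part (a conjugate pair: the negative imaginary part first).


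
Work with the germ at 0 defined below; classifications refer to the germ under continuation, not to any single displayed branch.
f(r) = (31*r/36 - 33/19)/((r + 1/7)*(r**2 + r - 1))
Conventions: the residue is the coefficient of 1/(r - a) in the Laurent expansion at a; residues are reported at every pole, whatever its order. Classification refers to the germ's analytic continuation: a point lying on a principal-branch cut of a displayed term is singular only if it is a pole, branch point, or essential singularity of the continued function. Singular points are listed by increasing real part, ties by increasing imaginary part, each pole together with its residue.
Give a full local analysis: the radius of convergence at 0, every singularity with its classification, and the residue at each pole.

Radius of convergence at 0: 1/7.
At -1/2 - (1/2)*sqrt(5): a pole of order 1; residue -12467/15048 - (1351/25080)*sqrt(5).
At -1/7: a pole of order 1; residue 12467/7524.
At -1/2 + (1/2)*sqrt(5): a pole of order 1; residue -12467/15048 + (1351/25080)*sqrt(5).


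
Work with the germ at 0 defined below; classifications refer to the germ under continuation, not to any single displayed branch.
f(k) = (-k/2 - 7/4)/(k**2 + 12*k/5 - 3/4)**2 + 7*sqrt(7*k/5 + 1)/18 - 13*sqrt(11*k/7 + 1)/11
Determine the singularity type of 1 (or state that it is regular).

Denominator factors: k**2 + 12*k/5 - 3/4 = 53/20 at k = 1 — none vanishes.
Branch term sqrt(1 - k/(-5/7)): argument at 1 is 12/5, nonzero, so 1 is not its branch point (a point on a principal cut is still regular for the continued germ).
Branch term sqrt(1 - k/(-7/11)): argument at 1 is 18/7, nonzero, so 1 is not its branch point (a point on a principal cut is still regular for the continued germ).
So the germ continues analytically to 1.

The point is a regular point.


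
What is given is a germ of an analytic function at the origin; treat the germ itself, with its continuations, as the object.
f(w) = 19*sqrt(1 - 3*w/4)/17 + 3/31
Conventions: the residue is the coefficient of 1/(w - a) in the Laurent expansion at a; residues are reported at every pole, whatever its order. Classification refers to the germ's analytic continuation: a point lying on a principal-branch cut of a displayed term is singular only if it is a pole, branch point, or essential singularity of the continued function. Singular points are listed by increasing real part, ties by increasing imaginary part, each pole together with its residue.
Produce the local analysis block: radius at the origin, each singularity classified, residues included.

Radius of convergence at 0: 4/3.
At 4/3: an algebraic (square-root) branch point.

Branch term (19/17)*sqrt(1 - w/(4/3)): its argument vanishes at w = 4/3, a square-root branch point, modulus 4/3.
The radius of convergence is the smallest modulus among the singular points: 4/3.


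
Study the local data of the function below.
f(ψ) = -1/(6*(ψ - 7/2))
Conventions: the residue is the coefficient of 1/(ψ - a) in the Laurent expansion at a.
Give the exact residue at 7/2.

The residue is -1/6.

At the order-1 pole 7/2 set g(ψ) = (ψ - (7/2))*f(ψ) = -1/6.
Simple pole: residue = g(a) at a = 7/2, which is -1/6.
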